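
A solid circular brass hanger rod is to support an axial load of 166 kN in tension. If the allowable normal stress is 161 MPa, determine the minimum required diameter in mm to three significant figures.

Required area A ≥ P/σ_allow = 166000/161 = 1031 mm².
For a solid circular section, d ≥ √(4A/π) = 36.23 mm.

36.2 mm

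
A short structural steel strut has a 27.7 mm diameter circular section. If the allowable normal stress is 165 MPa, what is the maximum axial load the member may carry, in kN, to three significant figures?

A = 602.6 mm².
P_max = σ_allow · A = 165 · 602.6 = 99430 N = 99.43 kN.

99.4 kN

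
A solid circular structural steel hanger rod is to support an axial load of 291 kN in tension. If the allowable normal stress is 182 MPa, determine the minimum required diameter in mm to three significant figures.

45.1 mm

Required area A ≥ P/σ_allow = 291000/182 = 1599 mm².
For a solid circular section, d ≥ √(4A/π) = 45.12 mm.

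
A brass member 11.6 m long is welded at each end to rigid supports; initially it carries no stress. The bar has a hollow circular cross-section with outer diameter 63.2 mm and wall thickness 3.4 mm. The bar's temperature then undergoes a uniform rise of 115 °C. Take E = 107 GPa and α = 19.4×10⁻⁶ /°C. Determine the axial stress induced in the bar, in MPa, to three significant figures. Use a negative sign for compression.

-239 MPa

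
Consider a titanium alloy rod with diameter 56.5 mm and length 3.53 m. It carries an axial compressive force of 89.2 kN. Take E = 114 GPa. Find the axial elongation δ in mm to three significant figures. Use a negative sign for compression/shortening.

-1.10 mm

A = 2507 mm².
δ_mech = NL/(AE) = -89200·3530/(2507·114000) = -1.102 mm.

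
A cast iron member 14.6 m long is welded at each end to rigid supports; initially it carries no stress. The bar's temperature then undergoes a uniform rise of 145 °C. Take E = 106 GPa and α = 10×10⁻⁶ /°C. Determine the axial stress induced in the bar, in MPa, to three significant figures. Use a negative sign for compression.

-154 MPa

Free thermal expansion αLΔT = 10e-6 · 14600 · 145 = 21.17 mm.
The walls impose strain ε = −(21.17)/14600 = -1.4500e-03; σ = Eε = 106000 · -1.4500e-03 = -153.7 MPa.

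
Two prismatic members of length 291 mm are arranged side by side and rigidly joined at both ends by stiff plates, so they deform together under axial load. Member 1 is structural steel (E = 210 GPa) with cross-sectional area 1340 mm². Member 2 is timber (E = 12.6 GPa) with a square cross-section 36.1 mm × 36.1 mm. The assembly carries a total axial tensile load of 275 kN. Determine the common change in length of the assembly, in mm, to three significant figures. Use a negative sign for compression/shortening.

0.269 mm

A_2 = 1303 mm².
Equal strain + equilibrium ⇒ each member carries load in proportion to AE: A₁E₁ = 281400000 N, A₂E₂ = 16420000 N, ΣAE = 297800000 N.
δ = PL/ΣAE = 275000·291/297800000 = 0.2687 mm.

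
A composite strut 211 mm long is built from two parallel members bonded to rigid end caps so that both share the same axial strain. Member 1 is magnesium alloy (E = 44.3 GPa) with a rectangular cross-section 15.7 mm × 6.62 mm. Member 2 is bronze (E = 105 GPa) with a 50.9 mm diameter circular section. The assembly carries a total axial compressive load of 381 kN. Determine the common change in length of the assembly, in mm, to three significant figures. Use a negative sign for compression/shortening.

-0.368 mm

A_1 = 103.9 mm².
A_2 = 2035 mm².
Equal strain + equilibrium ⇒ each member carries load in proportion to AE: A₁E₁ = 4604000 N, A₂E₂ = 213700000 N, ΣAE = 218300000 N.
δ = PL/ΣAE = -381000·211/218300000 = -0.3683 mm.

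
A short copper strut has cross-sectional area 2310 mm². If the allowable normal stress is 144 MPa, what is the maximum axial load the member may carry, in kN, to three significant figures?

P_max = σ_allow · A = 144 · 2310 = 332600 N = 332.6 kN.

333 kN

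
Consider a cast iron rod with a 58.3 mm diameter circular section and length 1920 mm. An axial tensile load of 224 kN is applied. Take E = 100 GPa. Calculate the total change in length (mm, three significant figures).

A = 2669 mm².
δ_mech = NL/(AE) = 224000·1920/(2669·100000) = 1.611 mm.

1.61 mm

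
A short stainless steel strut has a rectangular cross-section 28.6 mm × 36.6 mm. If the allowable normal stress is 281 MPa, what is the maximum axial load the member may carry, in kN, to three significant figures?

A = 1047 mm².
P_max = σ_allow · A = 281 · 1047 = 294100 N = 294.1 kN.

294 kN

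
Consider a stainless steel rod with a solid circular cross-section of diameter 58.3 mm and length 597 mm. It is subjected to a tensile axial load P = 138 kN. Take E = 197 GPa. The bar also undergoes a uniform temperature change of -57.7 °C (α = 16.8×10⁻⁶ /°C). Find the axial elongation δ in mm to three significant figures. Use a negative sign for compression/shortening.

-0.422 mm

A = 2669 mm².
δ_mech = NL/(AE) = 138000·597/(2669·197000) = 0.1567 mm.
δ_thermal = αLΔT = 16.8e-6·597·-57.7 = -0.5787 mm.
δ = δ_mech + δ_thermal = -0.422 mm.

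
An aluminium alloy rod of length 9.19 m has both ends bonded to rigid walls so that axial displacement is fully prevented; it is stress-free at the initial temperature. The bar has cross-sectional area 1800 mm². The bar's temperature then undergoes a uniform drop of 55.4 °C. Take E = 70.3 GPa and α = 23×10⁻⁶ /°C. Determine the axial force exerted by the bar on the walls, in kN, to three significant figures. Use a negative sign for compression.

Free thermal expansion αLΔT = 23e-6 · 9190 · -55.4 = -11.71 mm.
The walls impose strain ε = −(-11.71)/9190 = 1.2742e-03; σ = Eε = 70300 · 1.2742e-03 = 89.58 MPa.
Wall reaction R = σ·A = 89.58·1800 = 161200 N = 161.2 kN.

161 kN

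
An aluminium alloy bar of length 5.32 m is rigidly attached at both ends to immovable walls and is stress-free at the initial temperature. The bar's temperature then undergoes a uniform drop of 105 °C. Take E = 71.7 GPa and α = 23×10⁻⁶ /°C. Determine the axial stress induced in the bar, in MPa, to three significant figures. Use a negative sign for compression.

173 MPa

Free thermal expansion αLΔT = 23e-6 · 5320 · -105 = -12.85 mm.
The walls impose strain ε = −(-12.85)/5320 = 2.4150e-03; σ = Eε = 71700 · 2.4150e-03 = 173.2 MPa.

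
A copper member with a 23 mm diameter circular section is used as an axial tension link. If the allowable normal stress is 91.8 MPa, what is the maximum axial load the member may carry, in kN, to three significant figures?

A = 415.5 mm².
P_max = σ_allow · A = 91.8 · 415.5 = 38140 N = 38.14 kN.

38.1 kN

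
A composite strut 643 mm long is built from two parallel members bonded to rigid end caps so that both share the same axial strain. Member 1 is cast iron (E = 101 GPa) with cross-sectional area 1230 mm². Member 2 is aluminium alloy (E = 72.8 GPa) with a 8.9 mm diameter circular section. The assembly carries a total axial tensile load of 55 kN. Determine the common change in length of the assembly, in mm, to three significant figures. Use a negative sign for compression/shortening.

0.275 mm

A_2 = 62.21 mm².
Equal strain + equilibrium ⇒ each member carries load in proportion to AE: A₁E₁ = 124200000 N, A₂E₂ = 4529000 N, ΣAE = 128800000 N.
δ = PL/ΣAE = 55000·643/128800000 = 0.2747 mm.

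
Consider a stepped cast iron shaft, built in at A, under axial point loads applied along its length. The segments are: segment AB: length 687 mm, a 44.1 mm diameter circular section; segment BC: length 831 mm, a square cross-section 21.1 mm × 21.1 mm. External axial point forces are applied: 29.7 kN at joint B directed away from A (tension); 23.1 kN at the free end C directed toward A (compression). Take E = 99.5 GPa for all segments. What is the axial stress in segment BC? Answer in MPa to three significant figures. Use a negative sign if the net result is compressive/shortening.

Internal axial forces (sectioning from the free end, tension +): N_BC = -23.1 kN, N_AB = 6.6 kN.
A_BC = 445.2 mm².
σ_BC = N_BC/A_BC = -23100/445.2 = -51.89 MPa.

-51.9 MPa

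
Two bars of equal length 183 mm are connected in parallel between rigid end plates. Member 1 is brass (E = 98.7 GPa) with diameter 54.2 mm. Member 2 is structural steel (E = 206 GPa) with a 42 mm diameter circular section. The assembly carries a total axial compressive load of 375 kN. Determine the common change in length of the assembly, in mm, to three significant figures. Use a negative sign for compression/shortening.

A_1 = 2307 mm².
A_2 = 1385 mm².
Equal strain + equilibrium ⇒ each member carries load in proportion to AE: A₁E₁ = 227700000 N, A₂E₂ = 285400000 N, ΣAE = 513100000 N.
δ = PL/ΣAE = -375000·183/513100000 = -0.1337 mm.

-0.134 mm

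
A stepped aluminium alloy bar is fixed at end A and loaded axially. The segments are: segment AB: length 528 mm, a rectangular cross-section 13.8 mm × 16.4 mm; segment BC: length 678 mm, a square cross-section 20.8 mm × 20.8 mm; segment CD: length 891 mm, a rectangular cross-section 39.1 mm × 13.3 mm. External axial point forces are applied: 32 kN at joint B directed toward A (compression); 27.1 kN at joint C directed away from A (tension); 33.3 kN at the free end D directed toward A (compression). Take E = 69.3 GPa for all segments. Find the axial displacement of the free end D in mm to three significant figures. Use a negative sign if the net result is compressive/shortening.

-2.25 mm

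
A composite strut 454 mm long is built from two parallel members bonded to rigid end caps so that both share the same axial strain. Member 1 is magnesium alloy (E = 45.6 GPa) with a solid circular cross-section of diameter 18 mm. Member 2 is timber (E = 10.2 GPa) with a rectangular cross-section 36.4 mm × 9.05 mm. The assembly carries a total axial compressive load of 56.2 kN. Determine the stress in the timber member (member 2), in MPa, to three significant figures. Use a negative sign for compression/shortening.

-38.3 MPa

A_1 = 254.5 mm².
A_2 = 329.4 mm².
Equal strain + equilibrium ⇒ each member carries load in proportion to AE: A₁E₁ = 11600000 N, A₂E₂ = 3360000 N, ΣAE = 14960000 N.
σ₂ = P·E₂/ΣAE = -56200·10200/14960000 = -38.31 MPa.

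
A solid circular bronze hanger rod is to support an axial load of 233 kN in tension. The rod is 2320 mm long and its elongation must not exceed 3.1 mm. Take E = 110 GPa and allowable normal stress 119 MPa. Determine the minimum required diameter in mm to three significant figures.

49.9 mm

Required area A ≥ P/σ_allow = 233000/119 = 1958 mm².
For a solid circular section, d ≥ √(4A/π) = 49.93 mm.
Elongation limit: A ≥ PL/(Eδ_allow) = 233000·2320/(110000·3.1) = 1585 mm² ⇒ d ≥ 44.93 mm.
The stress limit governs.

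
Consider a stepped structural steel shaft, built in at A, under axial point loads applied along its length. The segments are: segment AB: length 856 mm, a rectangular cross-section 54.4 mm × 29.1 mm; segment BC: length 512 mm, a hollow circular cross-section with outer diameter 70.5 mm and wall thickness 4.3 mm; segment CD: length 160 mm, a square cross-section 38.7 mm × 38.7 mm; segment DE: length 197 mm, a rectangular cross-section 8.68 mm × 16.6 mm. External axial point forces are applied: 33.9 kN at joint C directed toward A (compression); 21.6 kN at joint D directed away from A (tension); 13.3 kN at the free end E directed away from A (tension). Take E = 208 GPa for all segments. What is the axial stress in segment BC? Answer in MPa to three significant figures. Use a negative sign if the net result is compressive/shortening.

Internal axial forces (sectioning from the free end, tension +): N_DE = 13.3 kN, N_CD = 34.9 kN, N_BC = 1 kN, N_AB = 1 kN.
A_BC = 894.3 mm².
σ_BC = N_BC/A_BC = 1000/894.3 = 1.118 MPa.

1.12 MPa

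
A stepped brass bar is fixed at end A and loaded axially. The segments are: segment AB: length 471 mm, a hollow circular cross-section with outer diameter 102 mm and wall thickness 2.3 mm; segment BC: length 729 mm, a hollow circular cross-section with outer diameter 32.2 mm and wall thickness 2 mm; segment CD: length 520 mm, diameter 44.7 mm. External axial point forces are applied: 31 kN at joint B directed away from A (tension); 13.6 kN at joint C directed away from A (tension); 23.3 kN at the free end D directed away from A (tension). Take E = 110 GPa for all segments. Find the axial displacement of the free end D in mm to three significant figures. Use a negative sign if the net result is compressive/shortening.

Internal axial forces (sectioning from the free end, tension +): N_CD = 23.3 kN, N_BC = 36.9 kN, N_AB = 67.9 kN.
A_AB = 720.4 mm².
A_BC = 189.8 mm².
A_CD = 1569 mm².
δ_AB = 67900·471/(720.4·110000) = 0.4036 mm
δ_BC = 36900·729/(189.8·110000) = 1.289 mm
δ_CD = 23300·520/(1569·110000) = 0.07019 mm
δ = Σδ_i = 1.763 mm.

1.76 mm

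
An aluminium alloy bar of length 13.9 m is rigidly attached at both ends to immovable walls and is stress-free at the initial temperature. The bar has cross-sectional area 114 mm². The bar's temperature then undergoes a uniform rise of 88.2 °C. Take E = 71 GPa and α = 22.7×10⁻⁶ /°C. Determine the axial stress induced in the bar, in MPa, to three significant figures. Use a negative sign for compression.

Free thermal expansion αLΔT = 22.7e-6 · 13900 · 88.2 = 27.83 mm.
The walls impose strain ε = −(27.83)/13900 = -2.0021e-03; σ = Eε = 71000 · -2.0021e-03 = -142.2 MPa.

-142 MPa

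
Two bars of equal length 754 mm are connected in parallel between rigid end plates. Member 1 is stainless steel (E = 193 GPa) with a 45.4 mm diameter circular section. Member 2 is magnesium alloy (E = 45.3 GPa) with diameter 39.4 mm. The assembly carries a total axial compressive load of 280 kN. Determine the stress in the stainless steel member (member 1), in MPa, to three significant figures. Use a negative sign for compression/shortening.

-147 MPa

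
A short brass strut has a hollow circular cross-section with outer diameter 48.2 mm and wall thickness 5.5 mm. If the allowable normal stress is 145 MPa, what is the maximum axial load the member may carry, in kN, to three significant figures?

A = 737.8 mm².
P_max = σ_allow · A = 145 · 737.8 = 107000 N = 107 kN.

107 kN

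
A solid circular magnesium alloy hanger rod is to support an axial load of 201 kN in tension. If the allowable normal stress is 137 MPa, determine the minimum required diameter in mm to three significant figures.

43.2 mm

Required area A ≥ P/σ_allow = 201000/137 = 1467 mm².
For a solid circular section, d ≥ √(4A/π) = 43.22 mm.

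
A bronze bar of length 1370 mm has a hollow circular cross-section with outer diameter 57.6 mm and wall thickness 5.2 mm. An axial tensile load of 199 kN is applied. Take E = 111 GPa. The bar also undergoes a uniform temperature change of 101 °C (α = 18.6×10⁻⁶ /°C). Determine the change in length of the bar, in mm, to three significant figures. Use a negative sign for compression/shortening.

5.44 mm

A = 856 mm².
δ_mech = NL/(AE) = 199000·1370/(856·111000) = 2.869 mm.
δ_thermal = αLΔT = 18.6e-6·1370·101 = 2.574 mm.
δ = δ_mech + δ_thermal = 5.443 mm.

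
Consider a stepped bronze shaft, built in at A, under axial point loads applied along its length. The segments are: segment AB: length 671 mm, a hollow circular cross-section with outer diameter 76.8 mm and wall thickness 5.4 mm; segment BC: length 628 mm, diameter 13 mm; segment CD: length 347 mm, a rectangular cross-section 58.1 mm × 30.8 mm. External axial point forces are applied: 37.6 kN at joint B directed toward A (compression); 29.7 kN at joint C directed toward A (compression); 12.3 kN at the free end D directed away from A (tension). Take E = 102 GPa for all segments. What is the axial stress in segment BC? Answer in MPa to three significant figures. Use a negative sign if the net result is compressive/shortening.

-131 MPa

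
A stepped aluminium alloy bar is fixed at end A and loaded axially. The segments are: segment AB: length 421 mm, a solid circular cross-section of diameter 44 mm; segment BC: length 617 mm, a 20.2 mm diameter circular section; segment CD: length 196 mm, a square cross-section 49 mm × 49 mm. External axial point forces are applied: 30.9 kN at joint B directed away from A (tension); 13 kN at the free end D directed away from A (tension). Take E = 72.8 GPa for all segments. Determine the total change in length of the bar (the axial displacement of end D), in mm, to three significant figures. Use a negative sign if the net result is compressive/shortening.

0.525 mm

Internal axial forces (sectioning from the free end, tension +): N_CD = 13 kN, N_BC = 13 kN, N_AB = 43.9 kN.
A_AB = 1521 mm².
A_BC = 320.5 mm².
A_CD = 2401 mm².
δ_AB = 43900·421/(1521·72800) = 0.167 mm
δ_BC = 13000·617/(320.5·72800) = 0.3438 mm
δ_CD = 13000·196/(2401·72800) = 0.01458 mm
δ = Σδ_i = 0.5253 mm.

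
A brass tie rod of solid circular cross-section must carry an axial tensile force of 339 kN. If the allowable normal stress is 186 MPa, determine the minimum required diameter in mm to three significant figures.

48.2 mm

Required area A ≥ P/σ_allow = 339000/186 = 1823 mm².
For a solid circular section, d ≥ √(4A/π) = 48.17 mm.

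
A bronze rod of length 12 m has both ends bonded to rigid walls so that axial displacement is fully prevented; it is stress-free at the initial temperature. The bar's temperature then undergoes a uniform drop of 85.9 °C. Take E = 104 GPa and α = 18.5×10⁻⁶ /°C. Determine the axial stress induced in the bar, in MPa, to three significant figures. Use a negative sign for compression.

165 MPa

Free thermal expansion αLΔT = 18.5e-6 · 12000 · -85.9 = -19.07 mm.
The walls impose strain ε = −(-19.07)/12000 = 1.5892e-03; σ = Eε = 104000 · 1.5892e-03 = 165.3 MPa.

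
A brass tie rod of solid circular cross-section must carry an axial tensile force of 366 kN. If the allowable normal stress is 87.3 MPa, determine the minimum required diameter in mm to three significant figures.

73.1 mm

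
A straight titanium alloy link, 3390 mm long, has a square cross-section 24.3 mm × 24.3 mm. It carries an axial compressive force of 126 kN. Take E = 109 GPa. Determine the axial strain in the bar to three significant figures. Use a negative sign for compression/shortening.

-0.00196

A = 590.5 mm².
σ = N/A = -213.4 MPa; ε = σ/E = -213.4/109000 = -1.958e-03.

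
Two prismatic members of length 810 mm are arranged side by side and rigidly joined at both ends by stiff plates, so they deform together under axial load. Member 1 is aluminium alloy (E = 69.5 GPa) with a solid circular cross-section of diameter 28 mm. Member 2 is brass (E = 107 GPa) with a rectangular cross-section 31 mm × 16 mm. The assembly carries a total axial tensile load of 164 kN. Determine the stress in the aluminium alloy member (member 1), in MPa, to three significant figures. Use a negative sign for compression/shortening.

A_1 = 615.8 mm².
A_2 = 496 mm².
Equal strain + equilibrium ⇒ each member carries load in proportion to AE: A₁E₁ = 42790000 N, A₂E₂ = 53070000 N, ΣAE = 95870000 N.
σ₁ = P·E₁/ΣAE = 164000·69500/95870000 = 118.9 MPa.

119 MPa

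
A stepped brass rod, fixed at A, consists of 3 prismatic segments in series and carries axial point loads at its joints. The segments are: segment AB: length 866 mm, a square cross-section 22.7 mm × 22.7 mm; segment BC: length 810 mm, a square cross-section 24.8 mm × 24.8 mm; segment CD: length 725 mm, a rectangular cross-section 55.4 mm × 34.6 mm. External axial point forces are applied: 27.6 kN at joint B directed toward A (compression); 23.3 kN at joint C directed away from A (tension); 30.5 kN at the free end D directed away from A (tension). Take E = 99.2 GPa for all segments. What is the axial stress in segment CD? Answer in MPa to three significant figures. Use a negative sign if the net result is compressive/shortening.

15.9 MPa

Internal axial forces (sectioning from the free end, tension +): N_CD = 30.5 kN, N_BC = 53.8 kN, N_AB = 26.2 kN.
A_CD = 1917 mm².
σ_CD = N_CD/A_CD = 30500/1917 = 15.91 MPa.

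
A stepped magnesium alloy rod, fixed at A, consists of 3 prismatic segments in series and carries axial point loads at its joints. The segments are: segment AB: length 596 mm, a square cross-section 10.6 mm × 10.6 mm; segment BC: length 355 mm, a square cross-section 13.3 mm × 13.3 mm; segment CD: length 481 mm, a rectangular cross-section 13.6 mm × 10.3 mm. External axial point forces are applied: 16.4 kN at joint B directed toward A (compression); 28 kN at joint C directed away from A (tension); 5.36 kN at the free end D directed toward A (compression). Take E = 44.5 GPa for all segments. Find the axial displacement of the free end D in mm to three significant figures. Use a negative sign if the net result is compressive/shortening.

Internal axial forces (sectioning from the free end, tension +): N_CD = -5.36 kN, N_BC = 22.64 kN, N_AB = 6.24 kN.
A_AB = 112.4 mm².
A_BC = 176.9 mm².
A_CD = 140.1 mm².
δ_AB = 6240·596/(112.4·44500) = 0.7438 mm
δ_BC = 22640·355/(176.9·44500) = 1.021 mm
δ_CD = -5360·481/(140.1·44500) = -0.4136 mm
δ = Σδ_i = 1.351 mm.

1.35 mm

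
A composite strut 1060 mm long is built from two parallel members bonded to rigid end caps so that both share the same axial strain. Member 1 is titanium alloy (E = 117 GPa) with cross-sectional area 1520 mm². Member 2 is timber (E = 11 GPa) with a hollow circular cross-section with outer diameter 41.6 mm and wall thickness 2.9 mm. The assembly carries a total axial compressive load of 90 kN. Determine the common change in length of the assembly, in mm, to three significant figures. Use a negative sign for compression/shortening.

A_2 = 352.6 mm².
Equal strain + equilibrium ⇒ each member carries load in proportion to AE: A₁E₁ = 177800000 N, A₂E₂ = 3878000 N, ΣAE = 181700000 N.
δ = PL/ΣAE = -90000·1060/181700000 = -0.525 mm.

-0.525 mm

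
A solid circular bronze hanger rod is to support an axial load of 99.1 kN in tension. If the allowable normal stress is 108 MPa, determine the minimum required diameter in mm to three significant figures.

Required area A ≥ P/σ_allow = 99100/108 = 917.6 mm².
For a solid circular section, d ≥ √(4A/π) = 34.18 mm.

34.2 mm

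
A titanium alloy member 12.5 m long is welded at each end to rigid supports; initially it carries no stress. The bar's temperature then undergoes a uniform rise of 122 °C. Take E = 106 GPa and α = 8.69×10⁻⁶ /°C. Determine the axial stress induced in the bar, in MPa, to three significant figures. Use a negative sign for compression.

-112 MPa

Free thermal expansion αLΔT = 8.69e-6 · 12500 · 122 = 13.25 mm.
The walls impose strain ε = −(13.25)/12500 = -1.0602e-03; σ = Eε = 106000 · -1.0602e-03 = -112.4 MPa.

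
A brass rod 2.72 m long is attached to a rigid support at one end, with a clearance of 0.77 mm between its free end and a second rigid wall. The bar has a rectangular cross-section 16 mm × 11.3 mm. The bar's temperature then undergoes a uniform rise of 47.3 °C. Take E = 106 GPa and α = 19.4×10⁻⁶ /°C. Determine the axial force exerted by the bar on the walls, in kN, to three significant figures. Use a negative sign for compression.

Free thermal expansion αLΔT = 19.4e-6 · 2720 · 47.3 = 2.496 mm.
The walls engage after the gap closes; constrained expansion = 2.496 − 0.77 = 1.726 mm.
The walls impose strain ε = −(1.726)/2720 = -6.3453e-04; σ = Eε = 106000 · -6.3453e-04 = -67.26 MPa.
Wall reaction R = σ·A = -67.26·180.8 = -12160 N = -12.16 kN.

-12.2 kN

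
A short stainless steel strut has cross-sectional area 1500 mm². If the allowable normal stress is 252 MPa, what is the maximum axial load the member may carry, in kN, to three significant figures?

P_max = σ_allow · A = 252 · 1500 = 378000 N = 378 kN.

378 kN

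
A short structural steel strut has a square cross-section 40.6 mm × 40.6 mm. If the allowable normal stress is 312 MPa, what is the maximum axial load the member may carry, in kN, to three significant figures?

514 kN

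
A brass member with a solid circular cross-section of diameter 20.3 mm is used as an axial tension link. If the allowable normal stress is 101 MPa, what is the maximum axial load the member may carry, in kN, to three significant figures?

32.7 kN

A = 323.7 mm².
P_max = σ_allow · A = 101 · 323.7 = 32690 N = 32.69 kN.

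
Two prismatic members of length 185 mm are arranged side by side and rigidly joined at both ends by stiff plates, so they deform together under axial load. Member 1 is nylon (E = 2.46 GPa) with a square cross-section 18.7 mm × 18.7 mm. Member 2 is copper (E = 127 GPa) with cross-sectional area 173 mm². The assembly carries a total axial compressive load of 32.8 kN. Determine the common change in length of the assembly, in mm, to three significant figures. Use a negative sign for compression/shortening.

-0.266 mm

A_1 = 349.7 mm².
Equal strain + equilibrium ⇒ each member carries load in proportion to AE: A₁E₁ = 860200 N, A₂E₂ = 21970000 N, ΣAE = 22830000 N.
δ = PL/ΣAE = -32800·185/22830000 = -0.2658 mm.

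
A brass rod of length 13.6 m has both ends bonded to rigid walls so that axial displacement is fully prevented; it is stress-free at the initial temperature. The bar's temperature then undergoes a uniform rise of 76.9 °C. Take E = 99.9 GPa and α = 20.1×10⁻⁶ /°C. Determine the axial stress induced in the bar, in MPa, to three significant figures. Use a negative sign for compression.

-154 MPa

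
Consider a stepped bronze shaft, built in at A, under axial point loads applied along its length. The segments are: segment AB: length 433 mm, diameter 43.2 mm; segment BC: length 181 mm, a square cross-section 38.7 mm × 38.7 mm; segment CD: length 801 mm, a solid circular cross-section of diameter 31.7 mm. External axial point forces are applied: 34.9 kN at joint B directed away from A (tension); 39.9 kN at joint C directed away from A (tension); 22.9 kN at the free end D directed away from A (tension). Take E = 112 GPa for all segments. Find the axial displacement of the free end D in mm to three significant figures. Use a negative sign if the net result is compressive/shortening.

0.533 mm

Internal axial forces (sectioning from the free end, tension +): N_CD = 22.9 kN, N_BC = 62.8 kN, N_AB = 97.7 kN.
A_AB = 1466 mm².
A_BC = 1498 mm².
A_CD = 789.2 mm².
δ_AB = 97700·433/(1466·112000) = 0.2577 mm
δ_BC = 62800·181/(1498·112000) = 0.06776 mm
δ_CD = 22900·801/(789.2·112000) = 0.2075 mm
δ = Σδ_i = 0.533 mm.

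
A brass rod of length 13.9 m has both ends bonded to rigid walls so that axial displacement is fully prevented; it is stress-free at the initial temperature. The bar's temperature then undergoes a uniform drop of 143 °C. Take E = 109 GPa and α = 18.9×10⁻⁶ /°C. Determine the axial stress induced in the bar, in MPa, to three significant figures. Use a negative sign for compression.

295 MPa

Free thermal expansion αLΔT = 18.9e-6 · 13900 · -143 = -37.57 mm.
The walls impose strain ε = −(-37.57)/13900 = 2.7027e-03; σ = Eε = 109000 · 2.7027e-03 = 294.6 MPa.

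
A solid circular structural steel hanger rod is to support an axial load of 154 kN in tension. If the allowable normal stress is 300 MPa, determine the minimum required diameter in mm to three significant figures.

25.6 mm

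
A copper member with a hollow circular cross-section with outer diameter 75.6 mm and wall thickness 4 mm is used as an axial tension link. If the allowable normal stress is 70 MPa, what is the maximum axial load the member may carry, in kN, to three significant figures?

A = 899.8 mm².
P_max = σ_allow · A = 70 · 899.8 = 62980 N = 62.98 kN.

63.0 kN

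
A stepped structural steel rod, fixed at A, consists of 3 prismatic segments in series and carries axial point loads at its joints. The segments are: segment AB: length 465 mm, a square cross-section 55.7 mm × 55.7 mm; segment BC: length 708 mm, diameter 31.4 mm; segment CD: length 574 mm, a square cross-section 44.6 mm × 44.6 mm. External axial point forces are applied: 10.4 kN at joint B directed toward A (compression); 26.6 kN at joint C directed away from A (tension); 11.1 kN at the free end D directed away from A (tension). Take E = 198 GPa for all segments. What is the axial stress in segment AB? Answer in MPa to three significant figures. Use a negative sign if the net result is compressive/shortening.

8.80 MPa

Internal axial forces (sectioning from the free end, tension +): N_CD = 11.1 kN, N_BC = 37.7 kN, N_AB = 27.3 kN.
A_AB = 3102 mm².
σ_AB = N_AB/A_AB = 27300/3102 = 8.799 MPa.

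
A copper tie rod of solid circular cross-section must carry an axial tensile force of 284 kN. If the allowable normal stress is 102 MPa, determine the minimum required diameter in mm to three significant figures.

Required area A ≥ P/σ_allow = 284000/102 = 2784 mm².
For a solid circular section, d ≥ √(4A/π) = 59.54 mm.

59.5 mm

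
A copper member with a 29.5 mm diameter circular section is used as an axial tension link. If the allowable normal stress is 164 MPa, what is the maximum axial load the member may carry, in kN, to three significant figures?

112 kN

A = 683.5 mm².
P_max = σ_allow · A = 164 · 683.5 = 112100 N = 112.1 kN.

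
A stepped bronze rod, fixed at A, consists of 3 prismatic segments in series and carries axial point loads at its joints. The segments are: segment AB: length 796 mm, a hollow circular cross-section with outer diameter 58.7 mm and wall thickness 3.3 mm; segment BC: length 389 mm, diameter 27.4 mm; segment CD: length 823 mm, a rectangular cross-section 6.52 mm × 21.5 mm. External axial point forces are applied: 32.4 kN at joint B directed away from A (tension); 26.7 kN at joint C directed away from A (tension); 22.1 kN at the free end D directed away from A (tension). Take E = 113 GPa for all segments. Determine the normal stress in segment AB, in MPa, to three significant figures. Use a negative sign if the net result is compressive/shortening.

141 MPa

Internal axial forces (sectioning from the free end, tension +): N_CD = 22.1 kN, N_BC = 48.8 kN, N_AB = 81.2 kN.
A_AB = 574.3 mm².
σ_AB = N_AB/A_AB = 81200/574.3 = 141.4 MPa.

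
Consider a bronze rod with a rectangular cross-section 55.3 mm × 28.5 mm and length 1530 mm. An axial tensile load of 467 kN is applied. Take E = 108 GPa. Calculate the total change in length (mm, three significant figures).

A = 1576 mm².
δ_mech = NL/(AE) = 467000·1530/(1576·108000) = 4.198 mm.

4.20 mm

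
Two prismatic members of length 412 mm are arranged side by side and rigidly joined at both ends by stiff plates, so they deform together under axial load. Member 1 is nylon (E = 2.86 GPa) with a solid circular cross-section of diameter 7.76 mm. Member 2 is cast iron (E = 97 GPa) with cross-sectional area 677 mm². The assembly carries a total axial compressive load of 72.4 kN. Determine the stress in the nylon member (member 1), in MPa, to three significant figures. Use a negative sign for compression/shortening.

A_1 = 47.29 mm².
Equal strain + equilibrium ⇒ each member carries load in proportion to AE: A₁E₁ = 135300 N, A₂E₂ = 65670000 N, ΣAE = 65800000 N.
σ₁ = P·E₁/ΣAE = -72400·2860/65800000 = -3.147 MPa.

-3.15 MPa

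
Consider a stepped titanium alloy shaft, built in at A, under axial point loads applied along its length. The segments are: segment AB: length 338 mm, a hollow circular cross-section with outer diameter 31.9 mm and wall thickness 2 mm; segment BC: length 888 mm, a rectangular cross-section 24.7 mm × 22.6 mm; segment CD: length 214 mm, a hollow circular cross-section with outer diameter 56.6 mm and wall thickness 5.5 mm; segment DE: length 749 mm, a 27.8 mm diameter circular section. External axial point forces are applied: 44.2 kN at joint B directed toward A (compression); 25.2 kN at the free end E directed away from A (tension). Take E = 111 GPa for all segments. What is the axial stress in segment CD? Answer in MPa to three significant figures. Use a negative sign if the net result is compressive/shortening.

Internal axial forces (sectioning from the free end, tension +): N_DE = 25.2 kN, N_CD = 25.2 kN, N_BC = 25.2 kN, N_AB = -19 kN.
A_CD = 882.9 mm².
σ_CD = N_CD/A_CD = 25200/882.9 = 28.54 MPa.

28.5 MPa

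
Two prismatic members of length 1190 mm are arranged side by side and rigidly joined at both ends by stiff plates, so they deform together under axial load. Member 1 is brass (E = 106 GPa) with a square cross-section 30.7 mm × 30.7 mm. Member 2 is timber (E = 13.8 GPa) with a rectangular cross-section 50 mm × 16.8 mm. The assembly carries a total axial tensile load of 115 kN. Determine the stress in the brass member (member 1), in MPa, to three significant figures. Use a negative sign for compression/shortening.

109 MPa

A_1 = 942.5 mm².
A_2 = 840 mm².
Equal strain + equilibrium ⇒ each member carries load in proportion to AE: A₁E₁ = 99900000 N, A₂E₂ = 11590000 N, ΣAE = 111500000 N.
σ₁ = P·E₁/ΣAE = 115000·106000/111500000 = 109.3 MPa.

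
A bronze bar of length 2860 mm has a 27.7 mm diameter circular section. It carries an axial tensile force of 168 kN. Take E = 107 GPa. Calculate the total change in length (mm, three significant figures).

7.45 mm

A = 602.6 mm².
δ_mech = NL/(AE) = 168000·2860/(602.6·107000) = 7.451 mm.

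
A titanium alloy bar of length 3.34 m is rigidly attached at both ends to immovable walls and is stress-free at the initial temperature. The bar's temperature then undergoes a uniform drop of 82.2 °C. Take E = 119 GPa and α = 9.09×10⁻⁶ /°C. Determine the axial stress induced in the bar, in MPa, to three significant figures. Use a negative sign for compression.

88.9 MPa

Free thermal expansion αLΔT = 9.09e-6 · 3340 · -82.2 = -2.496 mm.
The walls impose strain ε = −(-2.496)/3340 = 7.4720e-04; σ = Eε = 119000 · 7.4720e-04 = 88.92 MPa.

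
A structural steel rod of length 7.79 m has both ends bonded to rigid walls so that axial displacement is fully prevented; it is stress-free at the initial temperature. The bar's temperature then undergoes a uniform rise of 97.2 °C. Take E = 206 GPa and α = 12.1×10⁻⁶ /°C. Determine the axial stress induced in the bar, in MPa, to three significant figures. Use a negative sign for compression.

-242 MPa

Free thermal expansion αLΔT = 12.1e-6 · 7790 · 97.2 = 9.162 mm.
The walls impose strain ε = −(9.162)/7790 = -1.1761e-03; σ = Eε = 206000 · -1.1761e-03 = -242.3 MPa.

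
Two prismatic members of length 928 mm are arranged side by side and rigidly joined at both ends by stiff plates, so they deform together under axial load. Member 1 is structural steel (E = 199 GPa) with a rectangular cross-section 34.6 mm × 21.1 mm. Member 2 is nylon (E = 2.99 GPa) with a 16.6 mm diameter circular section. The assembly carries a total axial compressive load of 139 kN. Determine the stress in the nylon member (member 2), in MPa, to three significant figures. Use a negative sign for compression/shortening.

A_1 = 730.1 mm².
A_2 = 216.4 mm².
Equal strain + equilibrium ⇒ each member carries load in proportion to AE: A₁E₁ = 145300000 N, A₂E₂ = 647100 N, ΣAE = 145900000 N.
σ₂ = P·E₂/ΣAE = -139000·2990/145900000 = -2.848 MPa.

-2.85 MPa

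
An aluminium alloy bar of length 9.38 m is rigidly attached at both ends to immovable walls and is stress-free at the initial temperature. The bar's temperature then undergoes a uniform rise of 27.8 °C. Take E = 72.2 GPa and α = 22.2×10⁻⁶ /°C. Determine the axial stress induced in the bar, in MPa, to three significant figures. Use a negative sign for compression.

Free thermal expansion αLΔT = 22.2e-6 · 9380 · 27.8 = 5.789 mm.
The walls impose strain ε = −(5.789)/9380 = -6.1716e-04; σ = Eε = 72200 · -6.1716e-04 = -44.56 MPa.

-44.6 MPa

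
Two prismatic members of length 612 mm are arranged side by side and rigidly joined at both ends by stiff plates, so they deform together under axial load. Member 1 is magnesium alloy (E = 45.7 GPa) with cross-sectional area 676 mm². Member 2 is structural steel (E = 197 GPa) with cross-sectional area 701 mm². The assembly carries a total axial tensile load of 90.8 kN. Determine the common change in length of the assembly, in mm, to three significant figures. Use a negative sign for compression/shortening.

0.329 mm

Equal strain + equilibrium ⇒ each member carries load in proportion to AE: A₁E₁ = 30890000 N, A₂E₂ = 138100000 N, ΣAE = 169000000 N.
δ = PL/ΣAE = 90800·612/169000000 = 0.3288 mm.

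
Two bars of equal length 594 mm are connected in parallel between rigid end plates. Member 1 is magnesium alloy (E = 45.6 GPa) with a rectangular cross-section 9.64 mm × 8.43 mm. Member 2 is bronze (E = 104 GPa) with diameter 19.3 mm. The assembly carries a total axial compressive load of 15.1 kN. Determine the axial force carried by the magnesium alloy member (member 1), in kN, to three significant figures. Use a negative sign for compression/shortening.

-1.64 kN

A_1 = 81.27 mm².
A_2 = 292.6 mm².
Equal strain + equilibrium ⇒ each member carries load in proportion to AE: A₁E₁ = 3706000 N, A₂E₂ = 30430000 N, ΣAE = 34130000 N.
F₁ = P·A₁E₁/ΣAE = -15100·3706000/34130000 = -1639 N.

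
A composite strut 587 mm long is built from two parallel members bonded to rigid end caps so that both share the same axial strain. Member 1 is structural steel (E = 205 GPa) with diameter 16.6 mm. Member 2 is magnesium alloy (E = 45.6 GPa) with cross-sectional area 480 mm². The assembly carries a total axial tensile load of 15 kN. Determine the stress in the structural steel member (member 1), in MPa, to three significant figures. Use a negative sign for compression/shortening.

A_1 = 216.4 mm².
Equal strain + equilibrium ⇒ each member carries load in proportion to AE: A₁E₁ = 44370000 N, A₂E₂ = 21890000 N, ΣAE = 66250000 N.
σ₁ = P·E₁/ΣAE = 15000·205000/66250000 = 46.41 MPa.

46.4 MPa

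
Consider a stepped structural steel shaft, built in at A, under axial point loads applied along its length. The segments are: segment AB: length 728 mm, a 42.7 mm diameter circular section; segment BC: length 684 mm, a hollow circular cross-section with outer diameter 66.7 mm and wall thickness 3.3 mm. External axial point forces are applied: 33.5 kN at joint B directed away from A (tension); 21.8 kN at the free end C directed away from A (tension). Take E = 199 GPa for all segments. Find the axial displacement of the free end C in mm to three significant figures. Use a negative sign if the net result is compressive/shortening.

0.255 mm

Internal axial forces (sectioning from the free end, tension +): N_BC = 21.8 kN, N_AB = 55.3 kN.
A_AB = 1432 mm².
A_BC = 657.3 mm².
δ_AB = 55300·728/(1432·199000) = 0.1413 mm
δ_BC = 21800·684/(657.3·199000) = 0.114 mm
δ = Σδ_i = 0.2553 mm.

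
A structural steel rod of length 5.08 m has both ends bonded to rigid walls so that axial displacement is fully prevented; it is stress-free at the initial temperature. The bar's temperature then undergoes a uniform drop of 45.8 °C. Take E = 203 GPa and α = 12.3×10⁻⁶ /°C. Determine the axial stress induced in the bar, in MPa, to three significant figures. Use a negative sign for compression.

114 MPa

Free thermal expansion αLΔT = 12.3e-6 · 5080 · -45.8 = -2.862 mm.
The walls impose strain ε = −(-2.862)/5080 = 5.6334e-04; σ = Eε = 203000 · 5.6334e-04 = 114.4 MPa.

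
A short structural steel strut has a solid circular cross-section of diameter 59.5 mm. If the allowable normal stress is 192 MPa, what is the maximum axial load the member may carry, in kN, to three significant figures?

A = 2781 mm².
P_max = σ_allow · A = 192 · 2781 = 533900 N = 533.9 kN.

534 kN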